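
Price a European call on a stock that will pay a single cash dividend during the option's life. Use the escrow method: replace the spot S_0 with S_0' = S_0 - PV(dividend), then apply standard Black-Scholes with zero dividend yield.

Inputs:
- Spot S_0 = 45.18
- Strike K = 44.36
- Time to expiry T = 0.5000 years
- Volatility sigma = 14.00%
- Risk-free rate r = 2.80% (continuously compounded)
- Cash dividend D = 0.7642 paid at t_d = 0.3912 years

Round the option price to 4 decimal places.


PV(D) = D * exp(-r * t_d) = 0.7642 * 0.98910617 = 0.75587494
S_0' = S_0 - PV(D) = 45.1800 - 0.75587494 = 44.42412506
d1 = (ln(S_0'/K) + (r + sigma^2/2)*T) / (sigma*sqrt(T)) = 0.20551065
d2 = d1 - sigma*sqrt(T) = 0.10651570
exp(-rT) = 0.98609754
N(d1) = 0.58141341; N(d2) = 0.54241340
C = S_0' * N(d1) - K * exp(-rT) * N(d2) = 44.42412506 * 0.58141341 - 44.3600 * 0.98609754 * 0.54241340 = 2.1018

Answer: Price = 2.1018


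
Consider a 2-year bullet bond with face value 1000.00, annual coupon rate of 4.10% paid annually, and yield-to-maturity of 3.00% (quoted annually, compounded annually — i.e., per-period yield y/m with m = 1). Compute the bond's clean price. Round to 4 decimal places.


Coupon per period c = face * coupon_rate / m = 41.000000
Periods per year m = 1; per-period yield y/m = 0.030000
Number of cashflows N = 2
Cashflows (t years, CF_t, discount factor 1/(1+y/m)^(m*t), PV):
  t = 1.0000: CF_t = 41.000000, DF = 0.970874, PV = 39.805825
  t = 2.0000: CF_t = 1041.000000, DF = 0.942596, PV = 981.242341
Price P = sum_t PV_t = 1021.048167

Answer: Price = 1021.0482


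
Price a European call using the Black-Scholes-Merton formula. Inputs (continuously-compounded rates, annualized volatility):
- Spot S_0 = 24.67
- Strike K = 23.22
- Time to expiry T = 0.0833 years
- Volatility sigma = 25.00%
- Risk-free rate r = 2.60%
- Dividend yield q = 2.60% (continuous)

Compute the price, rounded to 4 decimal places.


d1 = (ln(S/K) + (r - q + 0.5*sigma^2) * T) / (sigma * sqrt(T)) = 0.87558242
d2 = d1 - sigma * sqrt(T) = 0.80342807
exp(-rT) = 0.99783654; exp(-qT) = 0.99783654
C = S_0 * exp(-qT) * N(d1) - K * exp(-rT) * N(d2)
N(d1) = 0.80937146; N(d2) = 0.78913632
C = 24.6700 * 0.99783654 * 0.80937146 - 23.2200 * 0.99783654 * 0.78913632 = 1.6399

Answer: Price = 1.6399


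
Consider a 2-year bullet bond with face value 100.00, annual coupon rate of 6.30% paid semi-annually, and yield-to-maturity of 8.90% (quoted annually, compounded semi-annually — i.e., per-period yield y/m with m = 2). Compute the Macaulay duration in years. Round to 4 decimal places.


Coupon per period c = face * coupon_rate / m = 3.150000
Periods per year m = 2; per-period yield y/m = 0.044500
Number of cashflows N = 4
Cashflows (t years, CF_t, discount factor 1/(1+y/m)^(m*t), PV):
  t = 0.5000: CF_t = 3.150000, DF = 0.957396, PV = 3.015797
  t = 1.0000: CF_t = 3.150000, DF = 0.916607, PV = 2.887312
  t = 1.5000: CF_t = 3.150000, DF = 0.877556, PV = 2.764300
  t = 2.0000: CF_t = 103.150000, DF = 0.840168, PV = 86.663346
Price P = sum_t PV_t = 95.330755
Macaulay numerator sum_t t * PV_t:
  t * PV_t at t = 0.5000: 1.507899
  t * PV_t at t = 1.0000: 2.887312
  t * PV_t at t = 1.5000: 4.146450
  t * PV_t at t = 2.0000: 173.326693
Macaulay duration D = (sum_t t * PV_t) / P = 181.868354 / 95.330755 = 1.907762

Answer: Macaulay duration = 1.9078 years


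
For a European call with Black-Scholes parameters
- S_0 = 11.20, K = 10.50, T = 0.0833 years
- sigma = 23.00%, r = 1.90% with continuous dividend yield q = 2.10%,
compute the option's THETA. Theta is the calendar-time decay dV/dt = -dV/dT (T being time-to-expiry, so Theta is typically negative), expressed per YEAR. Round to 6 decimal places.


Answer: Theta = -1.041530

Derivation:
d1 = 1.0029105113; d2 = 0.9365285108
phi(d1) = 0.2412664680; exp(-qT) = 0.9982522291; exp(-rT) = 0.9984185518
Theta = -S*exp(-qT)*phi(d1)*sigma/(2*sqrt(T)) - r*K*exp(-rT)*N(d2) + q*S*exp(-qT)*N(d1)
N(d1) = 0.8420479797; N(d2) = 0.8254994299; sqrt(T) = 0.2886173938
Term 1 = -11.2000 * 0.9982522291 * 0.2412664680 * 0.2300 / (2 * 0.2886173938) = -1.0748073246
Term 2 = -0.0190 * 10.5000 * 0.9984185518 * 0.8254994299 = -0.1644266921
Term 3 = 0.0210 * 11.2000 * 0.9982522291 * 0.8420479797 = 0.1977035393
Theta = -1.0748073246 + (-0.1644266921) + (0.1977035393) = -1.041530


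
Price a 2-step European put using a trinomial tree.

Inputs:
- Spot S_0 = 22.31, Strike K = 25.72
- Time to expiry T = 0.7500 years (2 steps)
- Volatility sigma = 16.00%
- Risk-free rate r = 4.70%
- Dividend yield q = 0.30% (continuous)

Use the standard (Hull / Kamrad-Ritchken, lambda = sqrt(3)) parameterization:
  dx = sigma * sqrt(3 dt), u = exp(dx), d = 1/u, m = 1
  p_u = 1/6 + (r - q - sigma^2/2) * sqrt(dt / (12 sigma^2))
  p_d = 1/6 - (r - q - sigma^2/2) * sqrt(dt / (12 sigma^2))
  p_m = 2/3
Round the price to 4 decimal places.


dt = T/N = 0.375000; dx = sigma*sqrt(3*dt) = 0.169706
u = exp(dx) = 1.184956; d = 1/u = 0.843913
p_u = 0.201138, p_m = 0.666667, p_d = 0.132195
Discount per step: exp(-r*dt) = 0.982529
Stock lattice S(k, j) with j the centered position index:
  k=0: S(0,+0) = 22.3100
  k=1: S(1,-1) = 18.8277; S(1,+0) = 22.3100; S(1,+1) = 26.4364
  k=2: S(2,-2) = 15.8889; S(2,-1) = 18.8277; S(2,+0) = 22.3100; S(2,+1) = 26.4364; S(2,+2) = 31.3259
Terminal payoffs V(N, j) = max(K - S_T, 0):
  V(2,-2) = 9.831052; V(2,-1) = 6.892296; V(2,+0) = 3.410000; V(2,+1) = 0.000000; V(2,+2) = 0.000000
Backward induction: V(k, j) = exp(-r*dt) * [p_u * V(k+1, j+1) + p_m * V(k+1, j) + p_d * V(k+1, j-1)]
  V(1,-1) = exp(-r*dt) * [p_u*3.410000 + p_m*6.892296 + p_d*9.831052] = 6.465400
  V(1,+0) = exp(-r*dt) * [p_u*0.000000 + p_m*3.410000 + p_d*6.892296] = 3.128827
  V(1,+1) = exp(-r*dt) * [p_u*0.000000 + p_m*0.000000 + p_d*3.410000] = 0.442910
  V(0,+0) = exp(-r*dt) * [p_u*0.442910 + p_m*3.128827 + p_d*6.465400] = 2.976736

Answer: Price = V(0,0) = 2.9767


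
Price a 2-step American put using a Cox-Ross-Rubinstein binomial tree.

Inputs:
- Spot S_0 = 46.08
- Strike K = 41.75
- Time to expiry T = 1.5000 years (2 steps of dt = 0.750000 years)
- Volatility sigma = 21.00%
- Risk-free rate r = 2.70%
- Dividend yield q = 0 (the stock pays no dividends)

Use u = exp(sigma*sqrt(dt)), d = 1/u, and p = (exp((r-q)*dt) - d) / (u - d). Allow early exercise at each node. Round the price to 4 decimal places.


dt = T/N = 0.750000
u = exp(sigma*sqrt(dt)) = 1.199453; d = 1/u = 0.833714
p = (exp((r-q)*dt) - d) / (u - d) = 0.510590
Discount per step: exp(-r*dt) = 0.979954
Stock lattice S(k, i) with i counting down-moves:
  k=0: S(0,0) = 46.0800
  k=1: S(1,0) = 55.2708; S(1,1) = 38.4175
  k=2: S(2,0) = 66.2947; S(2,1) = 46.0800; S(2,2) = 32.0292
Terminal payoffs V(N, i) = max(K - S_T, 0):
  V(2,0) = 0.000000; V(2,1) = 0.000000; V(2,2) = 9.720788
Backward induction: V(k, i) = exp(-r*dt) * [p * V(k+1, i) + (1-p) * V(k+1, i+1)]; then take max(V_cont, immediate exercise) for American.
  V(1,0) = exp(-r*dt) * [p*0.000000 + (1-p)*0.000000] = 0.000000; exercise = 0.000000; V(1,0) = max -> 0.000000
  V(1,1) = exp(-r*dt) * [p*0.000000 + (1-p)*9.720788] = 4.662079; exercise = 3.332477; V(1,1) = max -> 4.662079
  V(0,0) = exp(-r*dt) * [p*0.000000 + (1-p)*4.662079] = 2.235927; exercise = 0.000000; V(0,0) = max -> 2.235927

Answer: Price = V(0,0) = 2.2359


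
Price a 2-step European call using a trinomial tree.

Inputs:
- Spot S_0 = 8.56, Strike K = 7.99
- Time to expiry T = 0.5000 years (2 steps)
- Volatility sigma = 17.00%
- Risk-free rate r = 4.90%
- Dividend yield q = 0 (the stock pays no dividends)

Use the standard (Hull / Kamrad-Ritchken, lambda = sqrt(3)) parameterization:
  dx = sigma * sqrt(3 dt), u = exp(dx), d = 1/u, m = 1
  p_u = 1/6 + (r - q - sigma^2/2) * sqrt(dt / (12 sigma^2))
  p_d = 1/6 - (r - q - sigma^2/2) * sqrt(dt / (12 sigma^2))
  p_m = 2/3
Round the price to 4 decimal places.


dt = T/N = 0.250000; dx = sigma*sqrt(3*dt) = 0.147224
u = exp(dx) = 1.158614; d = 1/u = 0.863100
p_u = 0.196001, p_m = 0.666667, p_d = 0.137332
Discount per step: exp(-r*dt) = 0.987825
Stock lattice S(k, j) with j the centered position index:
  k=0: S(0,+0) = 8.5600
  k=1: S(1,-1) = 7.3881; S(1,+0) = 8.5600; S(1,+1) = 9.9177
  k=2: S(2,-2) = 6.3767; S(2,-1) = 7.3881; S(2,+0) = 8.5600; S(2,+1) = 9.9177; S(2,+2) = 11.4908
Terminal payoffs V(N, j) = max(S_T - K, 0):
  V(2,-2) = 0.000000; V(2,-1) = 0.000000; V(2,+0) = 0.570000; V(2,+1) = 1.927734; V(2,+2) = 3.500824
Backward induction: V(k, j) = exp(-r*dt) * [p_u * V(k+1, j+1) + p_m * V(k+1, j) + p_d * V(k+1, j-1)]
  V(1,-1) = exp(-r*dt) * [p_u*0.570000 + p_m*0.000000 + p_d*0.000000] = 0.110360
  V(1,+0) = exp(-r*dt) * [p_u*1.927734 + p_m*0.570000 + p_d*0.000000] = 0.748611
  V(1,+1) = exp(-r*dt) * [p_u*3.500824 + p_m*1.927734 + p_d*0.570000] = 2.024647
  V(0,+0) = exp(-r*dt) * [p_u*2.024647 + p_m*0.748611 + p_d*0.110360] = 0.899971

Answer: Price = V(0,0) = 0.9000


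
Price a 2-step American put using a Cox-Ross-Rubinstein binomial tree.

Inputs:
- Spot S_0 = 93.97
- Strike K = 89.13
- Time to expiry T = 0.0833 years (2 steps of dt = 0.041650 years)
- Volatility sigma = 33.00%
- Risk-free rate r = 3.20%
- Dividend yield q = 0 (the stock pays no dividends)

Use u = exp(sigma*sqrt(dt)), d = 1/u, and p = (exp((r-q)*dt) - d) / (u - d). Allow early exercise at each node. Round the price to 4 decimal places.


Answer: Price = V(0,0) = 1.7946

Derivation:
dt = T/N = 0.041650
u = exp(sigma*sqrt(dt)) = 1.069667; d = 1/u = 0.934870
p = (exp((r-q)*dt) - d) / (u - d) = 0.493064
Discount per step: exp(-r*dt) = 0.998668
Stock lattice S(k, i) with i counting down-moves:
  k=0: S(0,0) = 93.9700
  k=1: S(1,0) = 100.5166; S(1,1) = 87.8498
  k=2: S(2,0) = 107.5193; S(2,1) = 93.9700; S(2,2) = 82.1281
Terminal payoffs V(N, i) = max(K - S_T, 0):
  V(2,0) = 0.000000; V(2,1) = 0.000000; V(2,2) = 7.001870
Backward induction: V(k, i) = exp(-r*dt) * [p * V(k+1, i) + (1-p) * V(k+1, i+1)]; then take max(V_cont, immediate exercise) for American.
  V(1,0) = exp(-r*dt) * [p*0.000000 + (1-p)*0.000000] = 0.000000; exercise = 0.000000; V(1,0) = max -> 0.000000
  V(1,1) = exp(-r*dt) * [p*0.000000 + (1-p)*7.001870] = 3.544775; exercise = 1.280240; V(1,1) = max -> 3.544775
  V(0,0) = exp(-r*dt) * [p*0.000000 + (1-p)*3.544775] = 1.794582; exercise = 0.000000; V(0,0) = max -> 1.794582


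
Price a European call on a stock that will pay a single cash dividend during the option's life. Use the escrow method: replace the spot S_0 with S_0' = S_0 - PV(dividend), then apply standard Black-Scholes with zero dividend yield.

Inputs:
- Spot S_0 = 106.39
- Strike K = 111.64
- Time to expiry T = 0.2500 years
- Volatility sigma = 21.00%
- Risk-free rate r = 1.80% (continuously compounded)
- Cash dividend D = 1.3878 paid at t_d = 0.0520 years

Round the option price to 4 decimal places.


Answer: Price = 2.1025

Derivation:
PV(D) = D * exp(-r * t_d) = 1.3878 * 0.99906444 = 1.38650163
S_0' = S_0 - PV(D) = 106.3900 - 1.38650163 = 105.00349837
d1 = (ln(S_0'/K) + (r + sigma^2/2)*T) / (sigma*sqrt(T)) = -0.48831658
d2 = d1 - sigma*sqrt(T) = -0.59331658
exp(-rT) = 0.99551011
N(d1) = 0.31266281; N(d2) = 0.27648465
C = S_0' * N(d1) - K * exp(-rT) * N(d2) = 105.00349837 * 0.31266281 - 111.6400 * 0.99551011 * 0.27648465 = 2.1025


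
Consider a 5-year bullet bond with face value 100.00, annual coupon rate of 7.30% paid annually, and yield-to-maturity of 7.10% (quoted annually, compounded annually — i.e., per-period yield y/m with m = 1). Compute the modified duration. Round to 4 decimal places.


Answer: Modified duration = 4.0778

Derivation:
Coupon per period c = face * coupon_rate / m = 7.300000
Periods per year m = 1; per-period yield y/m = 0.071000
Number of cashflows N = 5
Cashflows (t years, CF_t, discount factor 1/(1+y/m)^(m*t), PV):
  t = 1.0000: CF_t = 7.300000, DF = 0.933707, PV = 6.816060
  t = 2.0000: CF_t = 7.300000, DF = 0.871808, PV = 6.364201
  t = 3.0000: CF_t = 7.300000, DF = 0.814013, PV = 5.942298
  t = 4.0000: CF_t = 7.300000, DF = 0.760050, PV = 5.548364
  t = 5.0000: CF_t = 107.300000, DF = 0.709664, PV = 76.146925
Price P = sum_t PV_t = 100.817848
First compute Macaulay numerator sum_t t * PV_t:
  t * PV_t at t = 1.0000: 6.816060
  t * PV_t at t = 2.0000: 12.728403
  t * PV_t at t = 3.0000: 17.826895
  t * PV_t at t = 4.0000: 22.193458
  t * PV_t at t = 5.0000: 380.734623
Macaulay duration D = 440.299438 / 100.817848 = 4.367277
Modified duration = D / (1 + y/m) = 4.367277 / (1 + 0.071000) = 4.077756


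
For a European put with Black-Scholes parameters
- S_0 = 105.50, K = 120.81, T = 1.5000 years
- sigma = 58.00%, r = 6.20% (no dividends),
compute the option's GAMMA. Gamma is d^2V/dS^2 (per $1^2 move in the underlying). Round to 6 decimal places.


d1 = 0.2953351041; d2 = -0.4150169213
phi(d1) = 0.3819177739; exp(-qT) = 1.0000000000; exp(-rT) = 0.9111935003
Gamma = exp(-qT) * phi(d1) / (S * sigma * sqrt(T)) = 1.0000000000 * 0.3819177739 / (105.5000 * 0.5800 * 1.2247448714) = 0.005096

Answer: Gamma = 0.005096


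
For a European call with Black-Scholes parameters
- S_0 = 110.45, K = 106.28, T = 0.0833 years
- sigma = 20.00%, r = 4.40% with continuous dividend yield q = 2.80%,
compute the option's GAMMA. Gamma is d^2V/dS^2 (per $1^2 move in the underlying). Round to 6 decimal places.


d1 = 0.7186782548; d2 = 0.6609547760
phi(d1) = 0.3081440994; exp(-qT) = 0.9976703179; exp(-rT) = 0.9963415086
Gamma = exp(-qT) * phi(d1) / (S * sigma * sqrt(T)) = 0.9976703179 * 0.3081440994 / (110.4500 * 0.2000 * 0.2886173938) = 0.048219

Answer: Gamma = 0.048219


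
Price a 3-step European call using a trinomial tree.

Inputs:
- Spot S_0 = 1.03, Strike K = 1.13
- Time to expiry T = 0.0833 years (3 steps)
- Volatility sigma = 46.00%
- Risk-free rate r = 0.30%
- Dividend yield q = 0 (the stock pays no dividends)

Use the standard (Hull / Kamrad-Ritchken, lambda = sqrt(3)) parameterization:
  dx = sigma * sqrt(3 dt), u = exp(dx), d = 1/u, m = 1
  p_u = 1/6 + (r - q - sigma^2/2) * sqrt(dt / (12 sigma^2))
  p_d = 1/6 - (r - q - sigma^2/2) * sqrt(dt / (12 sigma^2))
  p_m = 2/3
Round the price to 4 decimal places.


Answer: Price = V(0,0) = 0.0221

Derivation:
dt = T/N = 0.027767; dx = sigma*sqrt(3*dt) = 0.132764
u = exp(dx) = 1.141980; d = 1/u = 0.875672
p_u = 0.155917, p_m = 0.666667, p_d = 0.177417
Discount per step: exp(-r*dt) = 0.999917
Stock lattice S(k, j) with j the centered position index:
  k=0: S(0,+0) = 1.0300
  k=1: S(1,-1) = 0.9019; S(1,+0) = 1.0300; S(1,+1) = 1.1762
  k=2: S(2,-2) = 0.7898; S(2,-1) = 0.9019; S(2,+0) = 1.0300; S(2,+1) = 1.1762; S(2,+2) = 1.3432
  k=3: S(3,-3) = 0.6916; S(3,-2) = 0.7898; S(3,-1) = 0.9019; S(3,+0) = 1.0300; S(3,+1) = 1.1762; S(3,+2) = 1.3432; S(3,+3) = 1.5340
Terminal payoffs V(N, j) = max(S_T - K, 0):
  V(3,-3) = 0.000000; V(3,-2) = 0.000000; V(3,-1) = 0.000000; V(3,+0) = 0.000000; V(3,+1) = 0.046240; V(3,+2) = 0.213243; V(3,+3) = 0.403957
Backward induction: V(k, j) = exp(-r*dt) * [p_u * V(k+1, j+1) + p_m * V(k+1, j) + p_d * V(k+1, j-1)]
  V(2,-2) = exp(-r*dt) * [p_u*0.000000 + p_m*0.000000 + p_d*0.000000] = 0.000000
  V(2,-1) = exp(-r*dt) * [p_u*0.000000 + p_m*0.000000 + p_d*0.000000] = 0.000000
  V(2,+0) = exp(-r*dt) * [p_u*0.046240 + p_m*0.000000 + p_d*0.000000] = 0.007209
  V(2,+1) = exp(-r*dt) * [p_u*0.213243 + p_m*0.046240 + p_d*0.000000] = 0.064069
  V(2,+2) = exp(-r*dt) * [p_u*0.403957 + p_m*0.213243 + p_d*0.046240] = 0.213332
  V(1,-1) = exp(-r*dt) * [p_u*0.007209 + p_m*0.000000 + p_d*0.000000] = 0.001124
  V(1,+0) = exp(-r*dt) * [p_u*0.064069 + p_m*0.007209 + p_d*0.000000] = 0.014794
  V(1,+1) = exp(-r*dt) * [p_u*0.213332 + p_m*0.064069 + p_d*0.007209] = 0.077247
  V(0,+0) = exp(-r*dt) * [p_u*0.077247 + p_m*0.014794 + p_d*0.001124] = 0.022105


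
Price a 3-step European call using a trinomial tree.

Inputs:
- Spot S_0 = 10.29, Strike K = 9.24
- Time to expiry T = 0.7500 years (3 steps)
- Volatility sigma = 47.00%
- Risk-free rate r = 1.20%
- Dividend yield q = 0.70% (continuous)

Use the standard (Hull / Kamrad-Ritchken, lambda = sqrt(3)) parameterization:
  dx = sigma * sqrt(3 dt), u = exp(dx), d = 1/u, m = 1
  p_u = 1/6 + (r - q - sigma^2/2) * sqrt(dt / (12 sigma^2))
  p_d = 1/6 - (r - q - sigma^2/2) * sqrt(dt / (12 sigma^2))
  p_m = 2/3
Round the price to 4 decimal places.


Answer: Price = V(0,0) = 2.1509

Derivation:
dt = T/N = 0.250000; dx = sigma*sqrt(3*dt) = 0.407032
u = exp(dx) = 1.502352; d = 1/u = 0.665623
p_u = 0.134283, p_m = 0.666667, p_d = 0.199050
Discount per step: exp(-r*dt) = 0.997004
Stock lattice S(k, j) with j the centered position index:
  k=0: S(0,+0) = 10.2900
  k=1: S(1,-1) = 6.8493; S(1,+0) = 10.2900; S(1,+1) = 15.4592
  k=2: S(2,-2) = 4.5590; S(2,-1) = 6.8493; S(2,+0) = 10.2900; S(2,+1) = 15.4592; S(2,+2) = 23.2252
  k=3: S(3,-3) = 3.0346; S(3,-2) = 4.5590; S(3,-1) = 6.8493; S(3,+0) = 10.2900; S(3,+1) = 15.4592; S(3,+2) = 23.2252; S(3,+3) = 34.8924
Terminal payoffs V(N, j) = max(S_T - K, 0):
  V(3,-3) = 0.000000; V(3,-2) = 0.000000; V(3,-1) = 0.000000; V(3,+0) = 1.050000; V(3,+1) = 6.219203; V(3,+2) = 13.985166; V(3,+3) = 25.652377
Backward induction: V(k, j) = exp(-r*dt) * [p_u * V(k+1, j+1) + p_m * V(k+1, j) + p_d * V(k+1, j-1)]
  V(2,-2) = exp(-r*dt) * [p_u*0.000000 + p_m*0.000000 + p_d*0.000000] = 0.000000
  V(2,-1) = exp(-r*dt) * [p_u*1.050000 + p_m*0.000000 + p_d*0.000000] = 0.140575
  V(2,+0) = exp(-r*dt) * [p_u*6.219203 + p_m*1.050000 + p_d*0.000000] = 1.530534
  V(2,+1) = exp(-r*dt) * [p_u*13.985166 + p_m*6.219203 + p_d*1.050000] = 6.214435
  V(2,+2) = exp(-r*dt) * [p_u*25.652377 + p_m*13.985166 + p_d*6.219203] = 13.964098
  V(1,-1) = exp(-r*dt) * [p_u*1.530534 + p_m*0.140575 + p_d*0.000000] = 0.298344
  V(1,+0) = exp(-r*dt) * [p_u*6.214435 + p_m*1.530534 + p_d*0.140575] = 1.877189
  V(1,+1) = exp(-r*dt) * [p_u*13.964098 + p_m*6.214435 + p_d*1.530534] = 6.303809
  V(0,+0) = exp(-r*dt) * [p_u*6.303809 + p_m*1.877189 + p_d*0.298344] = 2.150876


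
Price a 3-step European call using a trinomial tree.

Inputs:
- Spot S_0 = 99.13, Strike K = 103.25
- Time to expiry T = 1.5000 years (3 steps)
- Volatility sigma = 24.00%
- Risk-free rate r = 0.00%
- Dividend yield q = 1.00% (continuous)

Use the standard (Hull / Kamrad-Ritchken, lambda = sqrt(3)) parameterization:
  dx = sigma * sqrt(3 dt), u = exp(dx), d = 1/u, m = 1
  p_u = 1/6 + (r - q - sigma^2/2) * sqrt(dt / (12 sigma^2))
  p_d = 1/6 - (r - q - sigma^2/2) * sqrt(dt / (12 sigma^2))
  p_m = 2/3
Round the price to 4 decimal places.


Answer: Price = V(0,0) = 8.6334

Derivation:
dt = T/N = 0.500000; dx = sigma*sqrt(3*dt) = 0.293939
u = exp(dx) = 1.341702; d = 1/u = 0.745322
p_u = 0.133667, p_m = 0.666667, p_d = 0.199667
Discount per step: exp(-r*dt) = 1.000000
Stock lattice S(k, j) with j the centered position index:
  k=0: S(0,+0) = 99.1300
  k=1: S(1,-1) = 73.8838; S(1,+0) = 99.1300; S(1,+1) = 133.0029
  k=2: S(2,-2) = 55.0672; S(2,-1) = 73.8838; S(2,+0) = 99.1300; S(2,+1) = 133.0029; S(2,+2) = 178.4502
  k=3: S(3,-3) = 41.0428; S(3,-2) = 55.0672; S(3,-1) = 73.8838; S(3,+0) = 99.1300; S(3,+1) = 133.0029; S(3,+2) = 178.4502; S(3,+3) = 239.4270
Terminal payoffs V(N, j) = max(S_T - K, 0):
  V(3,-3) = 0.000000; V(3,-2) = 0.000000; V(3,-1) = 0.000000; V(3,+0) = 0.000000; V(3,+1) = 29.752894; V(3,+2) = 75.200216; V(3,+3) = 136.176966
Backward induction: V(k, j) = exp(-r*dt) * [p_u * V(k+1, j+1) + p_m * V(k+1, j) + p_d * V(k+1, j-1)]
  V(2,-2) = exp(-r*dt) * [p_u*0.000000 + p_m*0.000000 + p_d*0.000000] = 0.000000
  V(2,-1) = exp(-r*dt) * [p_u*0.000000 + p_m*0.000000 + p_d*0.000000] = 0.000000
  V(2,+0) = exp(-r*dt) * [p_u*29.752894 + p_m*0.000000 + p_d*0.000000] = 3.976968
  V(2,+1) = exp(-r*dt) * [p_u*75.200216 + p_m*29.752894 + p_d*0.000000] = 29.887020
  V(2,+2) = exp(-r*dt) * [p_u*136.176966 + p_m*75.200216 + p_d*29.752894] = 74.276452
  V(1,-1) = exp(-r*dt) * [p_u*3.976968 + p_m*0.000000 + p_d*0.000000] = 0.531588
  V(1,+0) = exp(-r*dt) * [p_u*29.887020 + p_m*3.976968 + p_d*0.000000] = 6.646208
  V(1,+1) = exp(-r*dt) * [p_u*74.276452 + p_m*29.887020 + p_d*3.976968] = 30.647029
  V(0,+0) = exp(-r*dt) * [p_u*30.647029 + p_m*6.646208 + p_d*0.531588] = 8.633430


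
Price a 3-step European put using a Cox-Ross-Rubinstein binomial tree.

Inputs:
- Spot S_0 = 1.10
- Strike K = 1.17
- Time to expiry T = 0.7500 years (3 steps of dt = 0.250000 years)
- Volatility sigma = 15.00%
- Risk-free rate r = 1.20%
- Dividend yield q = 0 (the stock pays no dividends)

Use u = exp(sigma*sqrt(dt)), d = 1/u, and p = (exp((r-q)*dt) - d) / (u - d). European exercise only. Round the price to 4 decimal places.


dt = T/N = 0.250000
u = exp(sigma*sqrt(dt)) = 1.077884; d = 1/u = 0.927743
p = (exp((r-q)*dt) - d) / (u - d) = 0.501270
Discount per step: exp(-r*dt) = 0.997004
Stock lattice S(k, i) with i counting down-moves:
  k=0: S(0,0) = 1.1000
  k=1: S(1,0) = 1.1857; S(1,1) = 1.0205
  k=2: S(2,0) = 1.2780; S(2,1) = 1.1000; S(2,2) = 0.9468
  k=3: S(3,0) = 1.3776; S(3,1) = 1.1857; S(3,2) = 1.0205; S(3,3) = 0.8784
Terminal payoffs V(N, i) = max(K - S_T, 0):
  V(3,0) = 0.000000; V(3,1) = 0.000000; V(3,2) = 0.149482; V(3,3) = 0.291632
Backward induction: V(k, i) = exp(-r*dt) * [p * V(k+1, i) + (1-p) * V(k+1, i+1)].
  V(2,0) = exp(-r*dt) * [p*0.000000 + (1-p)*0.000000] = 0.000000
  V(2,1) = exp(-r*dt) * [p*0.000000 + (1-p)*0.149482] = 0.074328
  V(2,2) = exp(-r*dt) * [p*0.149482 + (1-p)*0.291632] = 0.219716
  V(1,0) = exp(-r*dt) * [p*0.000000 + (1-p)*0.074328] = 0.036959
  V(1,1) = exp(-r*dt) * [p*0.074328 + (1-p)*0.219716] = 0.146398
  V(0,0) = exp(-r*dt) * [p*0.036959 + (1-p)*0.146398] = 0.091265

Answer: Price = V(0,0) = 0.0913


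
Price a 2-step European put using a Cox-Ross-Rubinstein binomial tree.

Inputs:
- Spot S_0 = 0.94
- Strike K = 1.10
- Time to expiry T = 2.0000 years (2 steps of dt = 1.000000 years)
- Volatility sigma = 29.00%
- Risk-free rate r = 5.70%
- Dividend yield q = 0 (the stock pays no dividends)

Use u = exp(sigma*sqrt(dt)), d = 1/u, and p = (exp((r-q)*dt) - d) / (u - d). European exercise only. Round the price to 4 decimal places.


Answer: Price = V(0,0) = 0.1853

Derivation:
dt = T/N = 1.000000
u = exp(sigma*sqrt(dt)) = 1.336427; d = 1/u = 0.748264
p = (exp((r-q)*dt) - d) / (u - d) = 0.527731
Discount per step: exp(-r*dt) = 0.944594
Stock lattice S(k, i) with i counting down-moves:
  k=0: S(0,0) = 0.9400
  k=1: S(1,0) = 1.2562; S(1,1) = 0.7034
  k=2: S(2,0) = 1.6789; S(2,1) = 0.9400; S(2,2) = 0.5263
Terminal payoffs V(N, i) = max(K - S_T, 0):
  V(2,0) = 0.000000; V(2,1) = 0.160000; V(2,2) = 0.573696
Backward induction: V(k, i) = exp(-r*dt) * [p * V(k+1, i) + (1-p) * V(k+1, i+1)].
  V(1,0) = exp(-r*dt) * [p*0.000000 + (1-p)*0.160000] = 0.071376
  V(1,1) = exp(-r*dt) * [p*0.160000 + (1-p)*0.573696] = 0.335686
  V(0,0) = exp(-r*dt) * [p*0.071376 + (1-p)*0.335686] = 0.185331


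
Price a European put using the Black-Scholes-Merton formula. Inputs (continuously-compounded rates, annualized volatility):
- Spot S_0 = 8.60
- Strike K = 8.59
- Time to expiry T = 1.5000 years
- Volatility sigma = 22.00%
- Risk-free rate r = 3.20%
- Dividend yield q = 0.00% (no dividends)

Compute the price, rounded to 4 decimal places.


Answer: Price = 0.7081

Derivation:
d1 = (ln(S/K) + (r - q + 0.5*sigma^2) * T) / (sigma * sqrt(T)) = 0.31718468
d2 = d1 - sigma * sqrt(T) = 0.04774080
exp(-rT) = 0.95313379; exp(-qT) = 1.00000000
P = K * exp(-rT) * N(-d2) - S_0 * exp(-qT) * N(-d1)
N(-d1) = 0.37555174; N(-d2) = 0.48096141
P = 8.5900 * 0.95313379 * 0.48096141 - 8.6000 * 1.00000000 * 0.37555174 = 0.7081


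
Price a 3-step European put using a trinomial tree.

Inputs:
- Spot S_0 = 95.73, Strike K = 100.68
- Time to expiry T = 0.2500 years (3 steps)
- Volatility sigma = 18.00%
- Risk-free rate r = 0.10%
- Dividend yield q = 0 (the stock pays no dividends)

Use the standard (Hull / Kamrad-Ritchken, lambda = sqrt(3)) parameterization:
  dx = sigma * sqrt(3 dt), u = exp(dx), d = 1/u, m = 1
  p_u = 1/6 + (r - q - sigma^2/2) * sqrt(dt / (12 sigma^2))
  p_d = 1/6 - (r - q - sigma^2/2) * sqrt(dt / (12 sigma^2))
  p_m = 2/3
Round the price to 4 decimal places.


Answer: Price = V(0,0) = 6.6543

Derivation:
dt = T/N = 0.083333; dx = sigma*sqrt(3*dt) = 0.090000
u = exp(dx) = 1.094174; d = 1/u = 0.913931
p_u = 0.159630, p_m = 0.666667, p_d = 0.173704
Discount per step: exp(-r*dt) = 0.999917
Stock lattice S(k, j) with j the centered position index:
  k=0: S(0,+0) = 95.7300
  k=1: S(1,-1) = 87.4906; S(1,+0) = 95.7300; S(1,+1) = 104.7453
  k=2: S(2,-2) = 79.9604; S(2,-1) = 87.4906; S(2,+0) = 95.7300; S(2,+1) = 104.7453; S(2,+2) = 114.6096
  k=3: S(3,-3) = 73.0783; S(3,-2) = 79.9604; S(3,-1) = 87.4906; S(3,+0) = 95.7300; S(3,+1) = 104.7453; S(3,+2) = 114.6096; S(3,+3) = 125.4029
Terminal payoffs V(N, j) = max(K - S_T, 0):
  V(3,-3) = 27.601681; V(3,-2) = 20.719583; V(3,-1) = 13.189368; V(3,+0) = 4.950000; V(3,+1) = 0.000000; V(3,+2) = 0.000000; V(3,+3) = 0.000000
Backward induction: V(k, j) = exp(-r*dt) * [p_u * V(k+1, j+1) + p_m * V(k+1, j) + p_d * V(k+1, j-1)]
  V(2,-2) = exp(-r*dt) * [p_u*13.189368 + p_m*20.719583 + p_d*27.601681] = 20.711257
  V(2,-1) = exp(-r*dt) * [p_u*4.950000 + p_m*13.189368 + p_d*20.719583] = 13.181048
  V(2,+0) = exp(-r*dt) * [p_u*0.000000 + p_m*4.950000 + p_d*13.189368] = 5.590576
  V(2,+1) = exp(-r*dt) * [p_u*0.000000 + p_m*0.000000 + p_d*4.950000] = 0.859762
  V(2,+2) = exp(-r*dt) * [p_u*0.000000 + p_m*0.000000 + p_d*0.000000] = 0.000000
  V(1,-1) = exp(-r*dt) * [p_u*5.590576 + p_m*13.181048 + p_d*20.711257] = 13.276303
  V(1,+0) = exp(-r*dt) * [p_u*0.859762 + p_m*5.590576 + p_d*13.181048] = 6.153378
  V(1,+1) = exp(-r*dt) * [p_u*0.000000 + p_m*0.859762 + p_d*5.590576] = 1.544150
  V(0,+0) = exp(-r*dt) * [p_u*1.544150 + p_m*6.153378 + p_d*13.276303] = 6.654333


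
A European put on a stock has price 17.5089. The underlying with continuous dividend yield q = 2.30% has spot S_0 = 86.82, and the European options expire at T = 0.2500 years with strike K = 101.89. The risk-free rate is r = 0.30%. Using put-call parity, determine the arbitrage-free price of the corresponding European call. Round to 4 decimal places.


Answer: Call price = 2.0175

Derivation:
Put-call parity: C - P = S_0 * exp(-qT) - K * exp(-rT).
S_0 * exp(-qT) = 86.8200 * 0.99426650 = 86.32221750
K * exp(-rT) = 101.8900 * 0.99925028 = 101.81361115
C = P + S*exp(-qT) - K*exp(-rT)
C = 17.5089 + 86.32221750 - 101.81361115 = 2.0175


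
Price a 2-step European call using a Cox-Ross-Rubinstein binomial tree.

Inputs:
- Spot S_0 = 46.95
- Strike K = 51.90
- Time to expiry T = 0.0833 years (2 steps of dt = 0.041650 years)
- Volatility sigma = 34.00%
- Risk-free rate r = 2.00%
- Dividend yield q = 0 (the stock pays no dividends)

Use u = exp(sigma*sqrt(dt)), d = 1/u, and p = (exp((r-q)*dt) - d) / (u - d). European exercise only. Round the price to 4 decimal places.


dt = T/N = 0.041650
u = exp(sigma*sqrt(dt)) = 1.071852; d = 1/u = 0.932964
p = (exp((r-q)*dt) - d) / (u - d) = 0.488660
Discount per step: exp(-r*dt) = 0.999167
Stock lattice S(k, i) with i counting down-moves:
  k=0: S(0,0) = 46.9500
  k=1: S(1,0) = 50.3235; S(1,1) = 43.8027
  k=2: S(2,0) = 53.9393; S(2,1) = 46.9500; S(2,2) = 40.8663
Terminal payoffs V(N, i) = max(S_T - K, 0):
  V(2,0) = 2.039328; V(2,1) = 0.000000; V(2,2) = 0.000000
Backward induction: V(k, i) = exp(-r*dt) * [p * V(k+1, i) + (1-p) * V(k+1, i+1)].
  V(1,0) = exp(-r*dt) * [p*2.039328 + (1-p)*0.000000] = 0.995708
  V(1,1) = exp(-r*dt) * [p*0.000000 + (1-p)*0.000000] = 0.000000
  V(0,0) = exp(-r*dt) * [p*0.995708 + (1-p)*0.000000] = 0.486158

Answer: Price = V(0,0) = 0.4862


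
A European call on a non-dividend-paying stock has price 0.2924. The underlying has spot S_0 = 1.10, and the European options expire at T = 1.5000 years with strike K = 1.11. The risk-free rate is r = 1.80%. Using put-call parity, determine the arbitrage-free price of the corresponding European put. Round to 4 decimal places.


Put-call parity: C - P = S_0 * exp(-qT) - K * exp(-rT).
S_0 * exp(-qT) = 1.1000 * 1.00000000 = 1.10000000
K * exp(-rT) = 1.1100 * 0.97336124 = 1.08043098
P = C - S*exp(-qT) + K*exp(-rT)
P = 0.2924 - 1.10000000 + 1.08043098 = 0.2728

Answer: Put price = 0.2728


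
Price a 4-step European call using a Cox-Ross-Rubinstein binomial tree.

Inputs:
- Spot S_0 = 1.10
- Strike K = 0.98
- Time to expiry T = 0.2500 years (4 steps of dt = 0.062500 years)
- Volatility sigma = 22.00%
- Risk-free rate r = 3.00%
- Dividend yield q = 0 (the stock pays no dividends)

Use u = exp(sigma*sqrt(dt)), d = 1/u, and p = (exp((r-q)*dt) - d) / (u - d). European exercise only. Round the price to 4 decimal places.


Answer: Price = V(0,0) = 0.1332

Derivation:
dt = T/N = 0.062500
u = exp(sigma*sqrt(dt)) = 1.056541; d = 1/u = 0.946485
p = (exp((r-q)*dt) - d) / (u - d) = 0.503306
Discount per step: exp(-r*dt) = 0.998127
Stock lattice S(k, i) with i counting down-moves:
  k=0: S(0,0) = 1.1000
  k=1: S(1,0) = 1.1622; S(1,1) = 1.0411
  k=2: S(2,0) = 1.2279; S(2,1) = 1.1000; S(2,2) = 0.9854
  k=3: S(3,0) = 1.2973; S(3,1) = 1.1622; S(3,2) = 1.0411; S(3,3) = 0.9327
  k=4: S(4,0) = 1.3707; S(4,1) = 1.2279; S(4,2) = 1.1000; S(4,3) = 0.9854; S(4,4) = 0.8828
Terminal payoffs V(N, i) = max(S_T - K, 0):
  V(4,0) = 0.390684; V(4,1) = 0.247906; V(4,2) = 0.120000; V(4,3) = 0.005418; V(4,4) = 0.000000
Backward induction: V(k, i) = exp(-r*dt) * [p * V(k+1, i) + (1-p) * V(k+1, i+1)].
  V(3,0) = exp(-r*dt) * [p*0.390684 + (1-p)*0.247906] = 0.319168
  V(3,1) = exp(-r*dt) * [p*0.247906 + (1-p)*0.120000] = 0.184030
  V(3,2) = exp(-r*dt) * [p*0.120000 + (1-p)*0.005418] = 0.062969
  V(3,3) = exp(-r*dt) * [p*0.005418 + (1-p)*0.000000] = 0.002722
  V(2,0) = exp(-r*dt) * [p*0.319168 + (1-p)*0.184030] = 0.251574
  V(2,1) = exp(-r*dt) * [p*0.184030 + (1-p)*0.062969] = 0.123668
  V(2,2) = exp(-r*dt) * [p*0.062969 + (1-p)*0.002722] = 0.032983
  V(1,0) = exp(-r*dt) * [p*0.251574 + (1-p)*0.123668] = 0.187692
  V(1,1) = exp(-r*dt) * [p*0.123668 + (1-p)*0.032983] = 0.078478
  V(0,0) = exp(-r*dt) * [p*0.187692 + (1-p)*0.078478] = 0.133196


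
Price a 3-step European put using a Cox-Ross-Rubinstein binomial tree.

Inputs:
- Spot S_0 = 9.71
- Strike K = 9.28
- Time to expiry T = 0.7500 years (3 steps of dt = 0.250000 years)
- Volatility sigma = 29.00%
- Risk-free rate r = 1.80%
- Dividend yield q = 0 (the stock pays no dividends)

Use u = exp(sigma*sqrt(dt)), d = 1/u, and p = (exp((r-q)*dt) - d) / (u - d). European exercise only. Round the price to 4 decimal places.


dt = T/N = 0.250000
u = exp(sigma*sqrt(dt)) = 1.156040; d = 1/u = 0.865022
p = (exp((r-q)*dt) - d) / (u - d) = 0.479311
Discount per step: exp(-r*dt) = 0.995510
Stock lattice S(k, i) with i counting down-moves:
  k=0: S(0,0) = 9.7100
  k=1: S(1,0) = 11.2251; S(1,1) = 8.3994
  k=2: S(2,0) = 12.9767; S(2,1) = 9.7100; S(2,2) = 7.2656
  k=3: S(3,0) = 15.0016; S(3,1) = 11.2251; S(3,2) = 8.3994; S(3,3) = 6.2849
Terminal payoffs V(N, i) = max(K - S_T, 0):
  V(3,0) = 0.000000; V(3,1) = 0.000000; V(3,2) = 0.880634; V(3,3) = 2.995060
Backward induction: V(k, i) = exp(-r*dt) * [p * V(k+1, i) + (1-p) * V(k+1, i+1)].
  V(2,0) = exp(-r*dt) * [p*0.000000 + (1-p)*0.000000] = 0.000000
  V(2,1) = exp(-r*dt) * [p*0.000000 + (1-p)*0.880634] = 0.456477
  V(2,2) = exp(-r*dt) * [p*0.880634 + (1-p)*2.995060] = 1.972695
  V(1,0) = exp(-r*dt) * [p*0.000000 + (1-p)*0.456477] = 0.236615
  V(1,1) = exp(-r*dt) * [p*0.456477 + (1-p)*1.972695] = 1.240360
  V(0,0) = exp(-r*dt) * [p*0.236615 + (1-p)*1.240360] = 0.755845

Answer: Price = V(0,0) = 0.7558


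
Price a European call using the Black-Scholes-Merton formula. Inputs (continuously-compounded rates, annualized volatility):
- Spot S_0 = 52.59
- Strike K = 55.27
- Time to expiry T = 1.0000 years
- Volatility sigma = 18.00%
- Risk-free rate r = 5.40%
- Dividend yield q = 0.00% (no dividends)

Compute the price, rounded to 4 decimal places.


d1 = (ln(S/K) + (r - q + 0.5*sigma^2) * T) / (sigma * sqrt(T)) = 0.11386512
d2 = d1 - sigma * sqrt(T) = -0.06613488
exp(-rT) = 0.94743211; exp(-qT) = 1.00000000
C = S_0 * exp(-qT) * N(d1) - K * exp(-rT) * N(d2)
N(d1) = 0.54532764; N(d2) = 0.47363522
C = 52.5900 * 1.00000000 * 0.54532764 - 55.2700 * 0.94743211 * 0.47363522 = 3.8771

Answer: Price = 3.8771


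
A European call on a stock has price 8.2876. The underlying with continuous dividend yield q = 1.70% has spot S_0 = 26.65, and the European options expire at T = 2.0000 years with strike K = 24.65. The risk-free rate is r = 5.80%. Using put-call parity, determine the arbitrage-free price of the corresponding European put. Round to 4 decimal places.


Put-call parity: C - P = S_0 * exp(-qT) - K * exp(-rT).
S_0 * exp(-qT) = 26.6500 * 0.96657150 = 25.75913060
K * exp(-rT) = 24.6500 * 0.89047522 = 21.95021425
P = C - S*exp(-qT) + K*exp(-rT)
P = 8.2876 - 25.75913060 + 21.95021425 = 4.4787

Answer: Put price = 4.4787


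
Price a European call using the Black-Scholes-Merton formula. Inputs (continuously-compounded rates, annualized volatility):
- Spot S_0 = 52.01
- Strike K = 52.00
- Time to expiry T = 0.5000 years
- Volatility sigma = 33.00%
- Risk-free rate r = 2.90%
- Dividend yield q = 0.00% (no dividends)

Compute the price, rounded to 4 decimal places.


Answer: Price = 5.1842

Derivation:
d1 = (ln(S/K) + (r - q + 0.5*sigma^2) * T) / (sigma * sqrt(T)) = 0.17963636
d2 = d1 - sigma * sqrt(T) = -0.05370888
exp(-rT) = 0.98560462; exp(-qT) = 1.00000000
C = S_0 * exp(-qT) * N(d1) - K * exp(-rT) * N(d2)
N(d1) = 0.57128097; N(d2) = 0.47858355
C = 52.0100 * 1.00000000 * 0.57128097 - 52.0000 * 0.98560462 * 0.47858355 = 5.1842


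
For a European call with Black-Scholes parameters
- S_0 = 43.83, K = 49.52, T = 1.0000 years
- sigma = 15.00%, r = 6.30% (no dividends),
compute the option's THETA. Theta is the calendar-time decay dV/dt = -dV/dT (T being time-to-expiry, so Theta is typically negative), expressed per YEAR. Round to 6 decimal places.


Answer: Theta = -2.182776

Derivation:
d1 = -0.3187207596; d2 = -0.4687207596
phi(d1) = 0.3791854064; exp(-qT) = 1.0000000000; exp(-rT) = 0.9389434737
Theta = -S*exp(-qT)*phi(d1)*sigma/(2*sqrt(T)) - r*K*exp(-rT)*N(d2) + q*S*exp(-qT)*N(d1)
N(d1) = 0.3749691355; N(d2) = 0.3196346231; sqrt(T) = 1.0000000000
Term 1 = -43.8300 * 1.0000000000 * 0.3791854064 * 0.1500 / (2 * 1.0000000000) = -1.2464772272
Term 2 = -0.0630 * 49.5200 * 0.9389434737 * 0.3196346231 = -0.9362987627
Term 3 = 0 (no dividend yield, q = 0)
Theta = -1.2464772272 + (-0.9362987627) + (0.0000000000) = -2.182776


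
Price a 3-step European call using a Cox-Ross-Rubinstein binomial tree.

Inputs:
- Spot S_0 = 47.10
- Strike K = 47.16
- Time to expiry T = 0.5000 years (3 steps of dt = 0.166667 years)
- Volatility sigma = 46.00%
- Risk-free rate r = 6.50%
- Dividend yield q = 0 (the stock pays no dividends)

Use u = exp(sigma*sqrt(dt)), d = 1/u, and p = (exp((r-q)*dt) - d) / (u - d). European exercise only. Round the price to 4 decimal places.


Answer: Price = V(0,0) = 7.2366

Derivation:
dt = T/N = 0.166667
u = exp(sigma*sqrt(dt)) = 1.206585; d = 1/u = 0.828785
p = (exp((r-q)*dt) - d) / (u - d) = 0.482020
Discount per step: exp(-r*dt) = 0.989225
Stock lattice S(k, i) with i counting down-moves:
  k=0: S(0,0) = 47.1000
  k=1: S(1,0) = 56.8302; S(1,1) = 39.0358
  k=2: S(2,0) = 68.5704; S(2,1) = 47.1000; S(2,2) = 32.3523
  k=3: S(3,0) = 82.7361; S(3,1) = 56.8302; S(3,2) = 39.0358; S(3,3) = 26.8131
Terminal payoffs V(N, i) = max(S_T - K, 0):
  V(3,0) = 35.576068; V(3,1) = 9.670162; V(3,2) = 0.000000; V(3,3) = 0.000000
Backward induction: V(k, i) = exp(-r*dt) * [p * V(k+1, i) + (1-p) * V(k+1, i+1)].
  V(2,0) = exp(-r*dt) * [p*35.576068 + (1-p)*9.670162] = 21.918575
  V(2,1) = exp(-r*dt) * [p*9.670162 + (1-p)*0.000000] = 4.610984
  V(2,2) = exp(-r*dt) * [p*0.000000 + (1-p)*0.000000] = 0.000000
  V(1,0) = exp(-r*dt) * [p*21.918575 + (1-p)*4.610984] = 12.814009
  V(1,1) = exp(-r*dt) * [p*4.610984 + (1-p)*0.000000] = 2.198637
  V(0,0) = exp(-r*dt) * [p*12.814009 + (1-p)*2.198637] = 7.236631


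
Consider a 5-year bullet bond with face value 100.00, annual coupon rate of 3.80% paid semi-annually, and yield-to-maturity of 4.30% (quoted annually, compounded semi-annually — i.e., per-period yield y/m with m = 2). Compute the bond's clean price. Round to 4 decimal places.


Answer: Price = 97.7719

Derivation:
Coupon per period c = face * coupon_rate / m = 1.900000
Periods per year m = 2; per-period yield y/m = 0.021500
Number of cashflows N = 10
Cashflows (t years, CF_t, discount factor 1/(1+y/m)^(m*t), PV):
  t = 0.5000: CF_t = 1.900000, DF = 0.978953, PV = 1.860010
  t = 1.0000: CF_t = 1.900000, DF = 0.958348, PV = 1.820861
  t = 1.5000: CF_t = 1.900000, DF = 0.938177, PV = 1.782537
  t = 2.0000: CF_t = 1.900000, DF = 0.918431, PV = 1.745019
  t = 2.5000: CF_t = 1.900000, DF = 0.899100, PV = 1.708291
  t = 3.0000: CF_t = 1.900000, DF = 0.880177, PV = 1.672335
  t = 3.5000: CF_t = 1.900000, DF = 0.861651, PV = 1.637137
  t = 4.0000: CF_t = 1.900000, DF = 0.843515, PV = 1.602679
  t = 4.5000: CF_t = 1.900000, DF = 0.825762, PV = 1.568947
  t = 5.0000: CF_t = 101.900000, DF = 0.808381, PV = 82.374060
Price P = sum_t PV_t = 97.771876


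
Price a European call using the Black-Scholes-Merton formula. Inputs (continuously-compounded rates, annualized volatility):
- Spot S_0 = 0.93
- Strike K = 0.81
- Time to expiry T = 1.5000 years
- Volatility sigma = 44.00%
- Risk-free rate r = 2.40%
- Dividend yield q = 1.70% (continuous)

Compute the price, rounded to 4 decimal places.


d1 = (ln(S/K) + (r - q + 0.5*sigma^2) * T) / (sigma * sqrt(T)) = 0.54529045
d2 = d1 - sigma * sqrt(T) = 0.00640270
exp(-rT) = 0.96464029; exp(-qT) = 0.97482238
C = S_0 * exp(-qT) * N(d1) - K * exp(-rT) * N(d2)
N(d1) = 0.70722311; N(d2) = 0.50255429
C = 0.9300 * 0.97482238 * 0.70722311 - 0.8100 * 0.96464029 * 0.50255429 = 0.2485

Answer: Price = 0.2485


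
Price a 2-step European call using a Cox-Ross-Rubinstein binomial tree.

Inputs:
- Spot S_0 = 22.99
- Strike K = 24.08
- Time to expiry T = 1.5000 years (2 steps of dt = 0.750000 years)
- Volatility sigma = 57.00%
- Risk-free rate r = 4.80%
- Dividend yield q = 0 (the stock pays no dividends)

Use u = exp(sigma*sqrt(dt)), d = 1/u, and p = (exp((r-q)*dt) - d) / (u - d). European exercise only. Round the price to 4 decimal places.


dt = T/N = 0.750000
u = exp(sigma*sqrt(dt)) = 1.638260; d = 1/u = 0.610404
p = (exp((r-q)*dt) - d) / (u - d) = 0.414700
Discount per step: exp(-r*dt) = 0.964640
Stock lattice S(k, i) with i counting down-moves:
  k=0: S(0,0) = 22.9900
  k=1: S(1,0) = 37.6636; S(1,1) = 14.0332
  k=2: S(2,0) = 61.7027; S(2,1) = 22.9900; S(2,2) = 8.5659
Terminal payoffs V(N, i) = max(S_T - K, 0):
  V(2,0) = 37.622738; V(2,1) = 0.000000; V(2,2) = 0.000000
Backward induction: V(k, i) = exp(-r*dt) * [p * V(k+1, i) + (1-p) * V(k+1, i+1)].
  V(1,0) = exp(-r*dt) * [p*37.622738 + (1-p)*0.000000] = 15.050469
  V(1,1) = exp(-r*dt) * [p*0.000000 + (1-p)*0.000000] = 0.000000
  V(0,0) = exp(-r*dt) * [p*15.050469 + (1-p)*0.000000] = 6.020737

Answer: Price = V(0,0) = 6.0207


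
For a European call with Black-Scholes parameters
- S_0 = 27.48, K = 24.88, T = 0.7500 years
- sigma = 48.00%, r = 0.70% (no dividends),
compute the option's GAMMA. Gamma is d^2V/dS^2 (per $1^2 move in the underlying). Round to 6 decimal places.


d1 = 0.4595809167; d2 = 0.0438887228
phi(d1) = 0.3589594525; exp(-qT) = 1.0000000000; exp(-rT) = 0.9947637572
Gamma = exp(-qT) * phi(d1) / (S * sigma * sqrt(T)) = 1.0000000000 * 0.3589594525 / (27.4800 * 0.4800 * 0.8660254038) = 0.031424

Answer: Gamma = 0.031424


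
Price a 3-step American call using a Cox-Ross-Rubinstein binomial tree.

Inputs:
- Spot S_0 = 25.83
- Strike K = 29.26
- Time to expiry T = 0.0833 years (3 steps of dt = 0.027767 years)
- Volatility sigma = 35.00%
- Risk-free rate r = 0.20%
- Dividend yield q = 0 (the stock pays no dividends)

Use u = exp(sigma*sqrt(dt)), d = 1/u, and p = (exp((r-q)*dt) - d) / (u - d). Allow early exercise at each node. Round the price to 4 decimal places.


Answer: Price = V(0,0) = 0.1731

Derivation:
dt = T/N = 0.027767
u = exp(sigma*sqrt(dt)) = 1.060056; d = 1/u = 0.943346
p = (exp((r-q)*dt) - d) / (u - d) = 0.485900
Discount per step: exp(-r*dt) = 0.999944
Stock lattice S(k, i) with i counting down-moves:
  k=0: S(0,0) = 25.8300
  k=1: S(1,0) = 27.3812; S(1,1) = 24.3666
  k=2: S(2,0) = 29.0257; S(2,1) = 25.8300; S(2,2) = 22.9862
  k=3: S(3,0) = 30.7688; S(3,1) = 27.3812; S(3,2) = 24.3666; S(3,3) = 21.6839
Terminal payoffs V(N, i) = max(S_T - K, 0):
  V(3,0) = 1.508813; V(3,1) = 0.000000; V(3,2) = 0.000000; V(3,3) = 0.000000
Backward induction: V(k, i) = exp(-r*dt) * [p * V(k+1, i) + (1-p) * V(k+1, i+1)]; then take max(V_cont, immediate exercise) for American.
  V(2,0) = exp(-r*dt) * [p*1.508813 + (1-p)*0.000000] = 0.733091; exercise = 0.000000; V(2,0) = max -> 0.733091
  V(2,1) = exp(-r*dt) * [p*0.000000 + (1-p)*0.000000] = 0.000000; exercise = 0.000000; V(2,1) = max -> 0.000000
  V(2,2) = exp(-r*dt) * [p*0.000000 + (1-p)*0.000000] = 0.000000; exercise = 0.000000; V(2,2) = max -> 0.000000
  V(1,0) = exp(-r*dt) * [p*0.733091 + (1-p)*0.000000] = 0.356189; exercise = 0.000000; V(1,0) = max -> 0.356189
  V(1,1) = exp(-r*dt) * [p*0.000000 + (1-p)*0.000000] = 0.000000; exercise = 0.000000; V(1,1) = max -> 0.000000
  V(0,0) = exp(-r*dt) * [p*0.356189 + (1-p)*0.000000] = 0.173062; exercise = 0.000000; V(0,0) = max -> 0.173062
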